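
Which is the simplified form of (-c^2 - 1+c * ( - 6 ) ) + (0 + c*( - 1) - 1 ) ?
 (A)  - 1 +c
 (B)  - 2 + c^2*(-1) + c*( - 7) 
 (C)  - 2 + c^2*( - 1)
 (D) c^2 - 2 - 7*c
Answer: B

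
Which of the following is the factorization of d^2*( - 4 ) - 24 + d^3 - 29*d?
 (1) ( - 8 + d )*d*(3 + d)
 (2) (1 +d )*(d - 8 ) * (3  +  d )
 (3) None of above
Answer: 2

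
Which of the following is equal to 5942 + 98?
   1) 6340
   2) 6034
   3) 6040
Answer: 3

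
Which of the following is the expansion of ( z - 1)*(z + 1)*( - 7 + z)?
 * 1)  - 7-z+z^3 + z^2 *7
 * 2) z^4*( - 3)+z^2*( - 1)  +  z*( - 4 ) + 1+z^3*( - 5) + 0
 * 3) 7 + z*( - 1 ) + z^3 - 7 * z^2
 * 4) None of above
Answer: 3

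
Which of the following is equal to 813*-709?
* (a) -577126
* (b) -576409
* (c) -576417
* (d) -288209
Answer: c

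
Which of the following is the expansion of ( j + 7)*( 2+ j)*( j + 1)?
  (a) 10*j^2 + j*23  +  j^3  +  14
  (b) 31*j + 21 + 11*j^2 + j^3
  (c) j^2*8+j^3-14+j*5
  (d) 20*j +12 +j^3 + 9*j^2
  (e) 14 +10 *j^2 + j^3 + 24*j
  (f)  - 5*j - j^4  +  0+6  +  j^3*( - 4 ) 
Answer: a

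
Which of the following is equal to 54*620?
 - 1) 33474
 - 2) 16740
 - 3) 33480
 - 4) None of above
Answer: 3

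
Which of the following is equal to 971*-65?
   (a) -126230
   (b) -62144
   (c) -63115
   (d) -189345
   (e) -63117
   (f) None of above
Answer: c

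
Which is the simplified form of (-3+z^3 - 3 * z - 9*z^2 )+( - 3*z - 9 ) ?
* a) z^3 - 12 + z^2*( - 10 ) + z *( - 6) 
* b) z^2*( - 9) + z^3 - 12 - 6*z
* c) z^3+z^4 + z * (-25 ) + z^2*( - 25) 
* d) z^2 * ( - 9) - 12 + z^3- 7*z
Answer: b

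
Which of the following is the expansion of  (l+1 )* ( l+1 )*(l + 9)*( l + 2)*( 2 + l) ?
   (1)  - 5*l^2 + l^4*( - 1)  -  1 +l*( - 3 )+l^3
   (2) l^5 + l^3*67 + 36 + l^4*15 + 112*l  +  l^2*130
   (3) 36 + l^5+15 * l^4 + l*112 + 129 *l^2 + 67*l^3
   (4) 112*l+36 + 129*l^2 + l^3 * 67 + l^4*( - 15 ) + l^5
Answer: 3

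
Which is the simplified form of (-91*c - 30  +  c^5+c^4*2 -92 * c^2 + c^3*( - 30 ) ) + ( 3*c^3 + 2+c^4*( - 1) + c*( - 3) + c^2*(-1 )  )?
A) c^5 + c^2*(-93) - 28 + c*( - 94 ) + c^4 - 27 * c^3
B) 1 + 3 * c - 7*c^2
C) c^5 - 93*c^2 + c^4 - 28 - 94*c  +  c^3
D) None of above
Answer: A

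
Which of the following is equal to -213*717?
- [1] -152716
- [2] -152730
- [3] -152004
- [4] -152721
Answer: 4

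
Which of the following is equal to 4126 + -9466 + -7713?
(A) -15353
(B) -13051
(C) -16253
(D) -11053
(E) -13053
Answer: E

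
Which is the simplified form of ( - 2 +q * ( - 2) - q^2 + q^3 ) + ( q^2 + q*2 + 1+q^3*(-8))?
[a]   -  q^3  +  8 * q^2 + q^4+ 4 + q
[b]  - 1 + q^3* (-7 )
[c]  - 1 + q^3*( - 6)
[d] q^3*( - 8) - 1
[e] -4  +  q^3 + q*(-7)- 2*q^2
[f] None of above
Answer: b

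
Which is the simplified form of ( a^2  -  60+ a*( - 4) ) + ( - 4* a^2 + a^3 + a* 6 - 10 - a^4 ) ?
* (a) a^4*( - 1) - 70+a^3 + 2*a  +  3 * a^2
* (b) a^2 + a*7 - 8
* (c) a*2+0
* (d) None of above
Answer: d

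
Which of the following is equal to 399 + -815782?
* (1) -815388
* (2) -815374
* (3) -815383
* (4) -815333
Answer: 3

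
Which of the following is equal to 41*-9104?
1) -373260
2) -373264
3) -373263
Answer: 2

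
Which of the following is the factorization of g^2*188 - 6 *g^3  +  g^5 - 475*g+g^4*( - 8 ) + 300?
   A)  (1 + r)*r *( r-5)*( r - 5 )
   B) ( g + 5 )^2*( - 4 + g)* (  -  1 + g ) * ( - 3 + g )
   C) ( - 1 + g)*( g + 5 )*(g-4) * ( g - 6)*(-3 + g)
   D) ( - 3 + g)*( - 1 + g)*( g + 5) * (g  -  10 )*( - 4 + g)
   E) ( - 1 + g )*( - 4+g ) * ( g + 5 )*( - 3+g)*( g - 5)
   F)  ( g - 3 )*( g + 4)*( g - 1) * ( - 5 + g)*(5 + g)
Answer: E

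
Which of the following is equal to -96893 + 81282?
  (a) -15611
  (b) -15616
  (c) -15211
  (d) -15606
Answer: a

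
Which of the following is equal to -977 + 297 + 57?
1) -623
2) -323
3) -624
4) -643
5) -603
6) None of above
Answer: 1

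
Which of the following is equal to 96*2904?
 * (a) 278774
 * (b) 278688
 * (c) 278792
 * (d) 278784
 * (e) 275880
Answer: d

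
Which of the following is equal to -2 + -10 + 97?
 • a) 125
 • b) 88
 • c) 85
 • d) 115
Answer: c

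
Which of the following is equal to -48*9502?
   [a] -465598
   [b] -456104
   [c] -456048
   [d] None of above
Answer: d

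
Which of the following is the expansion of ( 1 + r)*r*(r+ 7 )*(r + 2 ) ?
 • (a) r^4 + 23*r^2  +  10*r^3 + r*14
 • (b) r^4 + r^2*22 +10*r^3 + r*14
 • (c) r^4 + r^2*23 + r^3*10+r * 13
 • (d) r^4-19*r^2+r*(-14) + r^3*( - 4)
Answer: a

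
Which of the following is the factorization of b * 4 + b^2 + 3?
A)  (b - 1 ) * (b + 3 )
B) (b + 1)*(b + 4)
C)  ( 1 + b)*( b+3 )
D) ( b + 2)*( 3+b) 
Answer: C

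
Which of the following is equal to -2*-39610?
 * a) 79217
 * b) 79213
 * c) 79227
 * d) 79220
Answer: d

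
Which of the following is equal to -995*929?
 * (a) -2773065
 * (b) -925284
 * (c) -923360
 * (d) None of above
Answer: d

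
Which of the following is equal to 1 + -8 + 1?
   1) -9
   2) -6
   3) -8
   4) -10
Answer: 2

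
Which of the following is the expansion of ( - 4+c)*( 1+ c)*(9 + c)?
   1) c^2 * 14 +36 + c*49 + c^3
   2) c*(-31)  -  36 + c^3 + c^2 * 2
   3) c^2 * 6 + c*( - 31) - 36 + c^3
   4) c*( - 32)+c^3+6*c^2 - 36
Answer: 3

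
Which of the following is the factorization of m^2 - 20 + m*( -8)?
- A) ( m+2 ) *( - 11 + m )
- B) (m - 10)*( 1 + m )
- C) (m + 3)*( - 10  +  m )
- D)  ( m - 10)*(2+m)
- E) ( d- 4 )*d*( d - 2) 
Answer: D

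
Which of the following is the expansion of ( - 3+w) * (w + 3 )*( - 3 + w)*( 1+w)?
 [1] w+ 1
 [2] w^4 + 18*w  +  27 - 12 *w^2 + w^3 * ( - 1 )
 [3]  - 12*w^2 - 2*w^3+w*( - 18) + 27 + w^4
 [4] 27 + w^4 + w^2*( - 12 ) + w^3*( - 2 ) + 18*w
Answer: 4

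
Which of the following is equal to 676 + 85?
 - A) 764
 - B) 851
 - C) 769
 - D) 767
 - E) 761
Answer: E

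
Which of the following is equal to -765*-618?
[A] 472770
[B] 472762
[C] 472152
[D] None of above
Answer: A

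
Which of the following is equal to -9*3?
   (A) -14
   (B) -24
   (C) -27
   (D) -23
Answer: C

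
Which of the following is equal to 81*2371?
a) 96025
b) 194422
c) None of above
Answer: c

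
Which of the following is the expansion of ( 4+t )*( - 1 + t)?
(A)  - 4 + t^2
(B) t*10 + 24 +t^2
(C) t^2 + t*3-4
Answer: C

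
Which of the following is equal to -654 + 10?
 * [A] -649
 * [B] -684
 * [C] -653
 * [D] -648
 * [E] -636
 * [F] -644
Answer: F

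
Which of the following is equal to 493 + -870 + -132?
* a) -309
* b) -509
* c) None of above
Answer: b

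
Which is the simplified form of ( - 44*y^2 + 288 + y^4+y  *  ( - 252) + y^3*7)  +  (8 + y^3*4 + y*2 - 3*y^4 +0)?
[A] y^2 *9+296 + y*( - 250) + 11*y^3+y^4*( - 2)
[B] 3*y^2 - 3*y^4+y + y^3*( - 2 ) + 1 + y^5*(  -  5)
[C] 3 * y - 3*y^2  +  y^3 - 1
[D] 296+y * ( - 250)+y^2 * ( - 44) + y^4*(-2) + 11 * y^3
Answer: D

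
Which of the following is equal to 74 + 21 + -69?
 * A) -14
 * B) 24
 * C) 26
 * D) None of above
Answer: C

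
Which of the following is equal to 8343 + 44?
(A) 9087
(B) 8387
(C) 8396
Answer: B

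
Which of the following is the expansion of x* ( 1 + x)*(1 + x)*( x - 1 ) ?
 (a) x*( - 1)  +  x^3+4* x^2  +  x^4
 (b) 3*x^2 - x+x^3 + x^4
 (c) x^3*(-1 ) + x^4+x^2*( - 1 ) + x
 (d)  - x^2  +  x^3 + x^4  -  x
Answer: d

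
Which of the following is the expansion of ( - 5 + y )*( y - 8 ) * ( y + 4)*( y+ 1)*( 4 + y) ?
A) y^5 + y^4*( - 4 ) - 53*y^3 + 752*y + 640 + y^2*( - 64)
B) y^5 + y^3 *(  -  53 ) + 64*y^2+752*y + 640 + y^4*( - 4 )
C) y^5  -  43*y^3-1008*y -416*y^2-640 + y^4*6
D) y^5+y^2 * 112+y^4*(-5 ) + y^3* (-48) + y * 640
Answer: B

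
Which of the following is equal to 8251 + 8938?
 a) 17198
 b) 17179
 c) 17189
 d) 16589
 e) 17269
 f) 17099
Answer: c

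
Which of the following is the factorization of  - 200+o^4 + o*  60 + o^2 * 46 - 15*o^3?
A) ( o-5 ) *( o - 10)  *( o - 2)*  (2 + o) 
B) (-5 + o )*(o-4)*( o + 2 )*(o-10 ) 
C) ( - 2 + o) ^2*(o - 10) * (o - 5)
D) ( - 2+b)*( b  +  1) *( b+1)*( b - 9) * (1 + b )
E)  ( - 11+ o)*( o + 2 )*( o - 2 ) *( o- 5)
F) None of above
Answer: A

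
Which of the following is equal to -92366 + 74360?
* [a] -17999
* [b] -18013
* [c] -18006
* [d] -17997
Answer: c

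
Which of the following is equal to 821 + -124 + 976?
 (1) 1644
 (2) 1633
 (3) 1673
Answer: 3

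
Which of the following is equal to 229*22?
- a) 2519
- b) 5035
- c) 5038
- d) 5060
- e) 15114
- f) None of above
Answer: c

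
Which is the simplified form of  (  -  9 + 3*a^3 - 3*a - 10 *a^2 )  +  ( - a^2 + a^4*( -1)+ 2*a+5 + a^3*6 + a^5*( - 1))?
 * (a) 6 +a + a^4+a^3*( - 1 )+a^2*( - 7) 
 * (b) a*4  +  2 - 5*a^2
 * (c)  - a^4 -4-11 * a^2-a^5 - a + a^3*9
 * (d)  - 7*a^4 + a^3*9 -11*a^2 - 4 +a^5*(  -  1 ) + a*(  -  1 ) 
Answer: c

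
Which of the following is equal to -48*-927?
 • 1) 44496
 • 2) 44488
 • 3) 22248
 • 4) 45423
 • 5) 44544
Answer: 1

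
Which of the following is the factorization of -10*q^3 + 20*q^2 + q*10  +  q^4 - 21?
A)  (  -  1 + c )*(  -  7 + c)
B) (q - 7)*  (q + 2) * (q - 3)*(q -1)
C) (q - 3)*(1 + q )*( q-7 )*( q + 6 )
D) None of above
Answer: D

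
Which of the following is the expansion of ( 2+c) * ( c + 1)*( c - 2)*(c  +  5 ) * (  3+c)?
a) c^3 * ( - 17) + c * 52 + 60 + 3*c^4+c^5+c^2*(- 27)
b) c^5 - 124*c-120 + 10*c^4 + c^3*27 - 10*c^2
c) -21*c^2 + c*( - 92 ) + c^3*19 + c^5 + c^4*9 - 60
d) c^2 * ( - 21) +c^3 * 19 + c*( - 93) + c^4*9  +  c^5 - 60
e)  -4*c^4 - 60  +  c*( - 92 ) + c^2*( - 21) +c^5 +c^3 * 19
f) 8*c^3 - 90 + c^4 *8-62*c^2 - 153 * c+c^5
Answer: c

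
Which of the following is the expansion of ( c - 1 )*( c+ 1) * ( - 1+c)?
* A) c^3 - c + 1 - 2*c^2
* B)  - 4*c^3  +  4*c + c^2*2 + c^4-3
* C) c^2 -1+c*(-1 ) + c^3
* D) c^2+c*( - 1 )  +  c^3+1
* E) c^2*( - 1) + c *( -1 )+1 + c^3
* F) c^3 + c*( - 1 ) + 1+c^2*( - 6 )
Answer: E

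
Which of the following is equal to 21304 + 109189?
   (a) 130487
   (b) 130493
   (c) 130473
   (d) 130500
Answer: b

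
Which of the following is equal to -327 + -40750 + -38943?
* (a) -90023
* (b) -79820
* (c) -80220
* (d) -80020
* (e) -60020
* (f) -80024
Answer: d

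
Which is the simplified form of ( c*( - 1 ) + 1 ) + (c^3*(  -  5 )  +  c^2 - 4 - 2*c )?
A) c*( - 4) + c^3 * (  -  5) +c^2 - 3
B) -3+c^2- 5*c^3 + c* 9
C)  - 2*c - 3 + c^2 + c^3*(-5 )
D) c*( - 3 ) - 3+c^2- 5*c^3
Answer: D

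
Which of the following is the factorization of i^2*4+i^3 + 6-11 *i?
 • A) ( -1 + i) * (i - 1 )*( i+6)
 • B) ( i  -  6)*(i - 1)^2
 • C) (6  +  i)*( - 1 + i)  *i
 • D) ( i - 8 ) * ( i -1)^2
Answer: A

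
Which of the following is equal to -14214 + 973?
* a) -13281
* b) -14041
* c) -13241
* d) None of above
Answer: c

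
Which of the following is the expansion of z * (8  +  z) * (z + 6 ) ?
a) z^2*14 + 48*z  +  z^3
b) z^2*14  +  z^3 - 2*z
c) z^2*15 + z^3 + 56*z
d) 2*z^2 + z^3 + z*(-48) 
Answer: a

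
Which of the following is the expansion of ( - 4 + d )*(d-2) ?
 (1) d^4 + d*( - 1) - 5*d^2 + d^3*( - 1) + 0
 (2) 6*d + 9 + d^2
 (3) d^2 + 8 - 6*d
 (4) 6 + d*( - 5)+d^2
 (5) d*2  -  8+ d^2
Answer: 3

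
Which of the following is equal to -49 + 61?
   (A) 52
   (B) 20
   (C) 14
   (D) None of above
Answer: D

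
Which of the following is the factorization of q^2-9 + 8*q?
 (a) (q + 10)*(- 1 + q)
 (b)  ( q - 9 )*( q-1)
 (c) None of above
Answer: c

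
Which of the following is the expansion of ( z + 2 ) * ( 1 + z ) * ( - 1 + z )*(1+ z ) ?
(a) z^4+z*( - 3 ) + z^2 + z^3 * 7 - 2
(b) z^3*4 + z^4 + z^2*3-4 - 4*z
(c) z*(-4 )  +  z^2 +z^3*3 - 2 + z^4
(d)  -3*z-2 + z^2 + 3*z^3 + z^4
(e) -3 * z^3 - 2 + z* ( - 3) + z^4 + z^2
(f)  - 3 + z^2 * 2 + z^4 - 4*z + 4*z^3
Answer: d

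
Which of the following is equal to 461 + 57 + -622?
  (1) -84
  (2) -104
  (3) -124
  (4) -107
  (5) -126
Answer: 2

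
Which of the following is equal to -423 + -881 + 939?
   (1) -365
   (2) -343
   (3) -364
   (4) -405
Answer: 1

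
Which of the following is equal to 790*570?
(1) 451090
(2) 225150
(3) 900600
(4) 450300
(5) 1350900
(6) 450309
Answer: 4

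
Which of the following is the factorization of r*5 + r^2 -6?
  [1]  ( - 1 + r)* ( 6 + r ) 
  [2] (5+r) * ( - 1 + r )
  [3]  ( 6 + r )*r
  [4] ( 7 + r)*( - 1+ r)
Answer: 1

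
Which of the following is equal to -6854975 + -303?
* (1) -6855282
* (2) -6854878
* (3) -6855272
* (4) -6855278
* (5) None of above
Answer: 4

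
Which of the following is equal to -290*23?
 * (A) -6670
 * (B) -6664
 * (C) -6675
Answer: A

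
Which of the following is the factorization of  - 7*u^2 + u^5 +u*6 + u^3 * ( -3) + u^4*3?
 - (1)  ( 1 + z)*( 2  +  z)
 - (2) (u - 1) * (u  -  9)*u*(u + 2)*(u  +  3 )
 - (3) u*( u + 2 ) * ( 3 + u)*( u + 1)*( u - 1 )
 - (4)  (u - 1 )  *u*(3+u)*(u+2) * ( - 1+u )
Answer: 4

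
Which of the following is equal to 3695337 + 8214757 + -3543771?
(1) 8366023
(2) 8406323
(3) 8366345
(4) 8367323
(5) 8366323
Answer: 5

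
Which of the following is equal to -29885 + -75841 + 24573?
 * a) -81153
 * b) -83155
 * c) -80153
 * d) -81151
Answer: a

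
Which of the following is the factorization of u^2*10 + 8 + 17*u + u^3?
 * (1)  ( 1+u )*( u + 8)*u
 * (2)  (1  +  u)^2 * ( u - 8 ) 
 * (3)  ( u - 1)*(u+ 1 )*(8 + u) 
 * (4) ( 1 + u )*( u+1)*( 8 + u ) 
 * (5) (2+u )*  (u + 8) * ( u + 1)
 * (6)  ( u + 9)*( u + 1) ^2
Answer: 4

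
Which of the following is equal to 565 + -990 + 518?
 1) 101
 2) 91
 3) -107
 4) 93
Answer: 4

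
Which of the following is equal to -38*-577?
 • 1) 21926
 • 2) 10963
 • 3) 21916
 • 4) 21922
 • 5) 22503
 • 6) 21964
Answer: 1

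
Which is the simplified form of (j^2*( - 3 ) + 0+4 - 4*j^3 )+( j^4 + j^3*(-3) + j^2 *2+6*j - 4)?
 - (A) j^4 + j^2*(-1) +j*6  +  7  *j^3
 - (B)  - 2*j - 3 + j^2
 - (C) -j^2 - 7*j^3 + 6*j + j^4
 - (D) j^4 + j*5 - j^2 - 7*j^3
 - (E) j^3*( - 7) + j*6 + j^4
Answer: C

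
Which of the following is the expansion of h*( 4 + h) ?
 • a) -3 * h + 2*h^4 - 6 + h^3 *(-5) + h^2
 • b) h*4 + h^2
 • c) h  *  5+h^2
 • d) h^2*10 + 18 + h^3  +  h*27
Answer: b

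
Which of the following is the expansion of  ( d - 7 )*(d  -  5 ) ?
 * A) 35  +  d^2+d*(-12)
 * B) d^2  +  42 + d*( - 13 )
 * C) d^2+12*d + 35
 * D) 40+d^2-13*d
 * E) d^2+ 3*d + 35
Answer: A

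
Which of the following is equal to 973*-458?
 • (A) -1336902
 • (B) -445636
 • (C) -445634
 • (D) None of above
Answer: C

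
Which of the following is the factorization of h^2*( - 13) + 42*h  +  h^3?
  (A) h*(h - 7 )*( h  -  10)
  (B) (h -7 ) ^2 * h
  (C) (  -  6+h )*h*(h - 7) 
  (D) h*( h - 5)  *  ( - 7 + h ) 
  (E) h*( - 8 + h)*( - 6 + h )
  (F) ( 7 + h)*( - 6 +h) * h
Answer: C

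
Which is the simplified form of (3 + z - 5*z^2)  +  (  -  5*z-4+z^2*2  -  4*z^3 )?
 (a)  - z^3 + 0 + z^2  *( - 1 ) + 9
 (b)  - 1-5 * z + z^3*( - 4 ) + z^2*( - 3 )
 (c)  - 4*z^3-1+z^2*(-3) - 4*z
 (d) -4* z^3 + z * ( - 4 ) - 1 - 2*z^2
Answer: c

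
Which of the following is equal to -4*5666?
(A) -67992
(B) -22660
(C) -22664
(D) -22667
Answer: C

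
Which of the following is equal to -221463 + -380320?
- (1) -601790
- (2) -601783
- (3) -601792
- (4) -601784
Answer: 2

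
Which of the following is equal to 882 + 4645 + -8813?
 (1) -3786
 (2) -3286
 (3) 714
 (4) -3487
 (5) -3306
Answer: 2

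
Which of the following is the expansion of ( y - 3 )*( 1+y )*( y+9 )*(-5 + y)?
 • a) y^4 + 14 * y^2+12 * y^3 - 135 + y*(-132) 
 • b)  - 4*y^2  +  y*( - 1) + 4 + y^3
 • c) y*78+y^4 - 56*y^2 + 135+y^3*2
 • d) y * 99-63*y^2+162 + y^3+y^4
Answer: c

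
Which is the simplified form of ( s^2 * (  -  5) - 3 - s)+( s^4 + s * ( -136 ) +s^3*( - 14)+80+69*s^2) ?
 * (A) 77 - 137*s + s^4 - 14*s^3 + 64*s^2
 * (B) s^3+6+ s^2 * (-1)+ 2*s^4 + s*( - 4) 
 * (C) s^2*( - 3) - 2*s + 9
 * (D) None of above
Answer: A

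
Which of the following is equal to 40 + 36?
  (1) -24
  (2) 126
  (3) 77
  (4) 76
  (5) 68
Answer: 4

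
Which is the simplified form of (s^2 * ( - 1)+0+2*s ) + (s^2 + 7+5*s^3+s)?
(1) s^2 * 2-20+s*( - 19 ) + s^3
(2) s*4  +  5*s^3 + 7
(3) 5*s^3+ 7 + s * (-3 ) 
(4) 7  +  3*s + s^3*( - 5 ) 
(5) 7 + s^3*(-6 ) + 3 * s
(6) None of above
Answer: 6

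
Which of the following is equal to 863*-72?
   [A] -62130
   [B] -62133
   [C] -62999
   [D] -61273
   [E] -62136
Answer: E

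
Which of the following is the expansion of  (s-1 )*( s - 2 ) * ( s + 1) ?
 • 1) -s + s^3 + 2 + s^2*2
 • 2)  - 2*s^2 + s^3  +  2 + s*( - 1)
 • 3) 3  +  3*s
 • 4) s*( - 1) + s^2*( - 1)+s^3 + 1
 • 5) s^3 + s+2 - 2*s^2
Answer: 2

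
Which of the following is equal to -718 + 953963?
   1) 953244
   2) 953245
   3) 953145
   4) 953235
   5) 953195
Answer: 2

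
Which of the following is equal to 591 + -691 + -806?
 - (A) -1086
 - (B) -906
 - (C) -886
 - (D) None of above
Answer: B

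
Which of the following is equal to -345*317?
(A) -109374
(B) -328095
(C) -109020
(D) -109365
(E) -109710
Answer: D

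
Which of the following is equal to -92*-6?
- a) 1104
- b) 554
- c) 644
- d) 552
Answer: d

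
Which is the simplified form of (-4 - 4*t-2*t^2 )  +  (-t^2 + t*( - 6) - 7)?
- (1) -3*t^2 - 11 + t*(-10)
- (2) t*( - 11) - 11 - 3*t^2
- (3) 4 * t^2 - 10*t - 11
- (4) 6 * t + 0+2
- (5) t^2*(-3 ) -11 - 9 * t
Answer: 1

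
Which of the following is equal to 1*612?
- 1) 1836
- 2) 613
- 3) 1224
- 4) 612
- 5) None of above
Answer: 4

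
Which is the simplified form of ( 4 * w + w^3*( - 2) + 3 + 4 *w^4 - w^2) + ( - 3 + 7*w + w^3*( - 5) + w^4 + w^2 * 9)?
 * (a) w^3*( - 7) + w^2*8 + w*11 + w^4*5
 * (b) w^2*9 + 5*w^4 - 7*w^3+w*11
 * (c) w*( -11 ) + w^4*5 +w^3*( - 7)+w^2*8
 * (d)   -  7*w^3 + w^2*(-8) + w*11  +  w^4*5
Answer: a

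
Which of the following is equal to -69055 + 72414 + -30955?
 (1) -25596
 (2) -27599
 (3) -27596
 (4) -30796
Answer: 3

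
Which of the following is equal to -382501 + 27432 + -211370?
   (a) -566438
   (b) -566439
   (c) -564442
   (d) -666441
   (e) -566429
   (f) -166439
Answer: b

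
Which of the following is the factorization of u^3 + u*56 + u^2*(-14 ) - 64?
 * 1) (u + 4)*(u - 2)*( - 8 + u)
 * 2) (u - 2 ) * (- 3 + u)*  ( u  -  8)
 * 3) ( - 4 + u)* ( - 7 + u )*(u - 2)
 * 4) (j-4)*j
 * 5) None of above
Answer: 5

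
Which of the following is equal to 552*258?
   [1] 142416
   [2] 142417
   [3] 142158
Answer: 1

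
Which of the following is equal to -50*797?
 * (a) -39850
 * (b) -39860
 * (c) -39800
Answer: a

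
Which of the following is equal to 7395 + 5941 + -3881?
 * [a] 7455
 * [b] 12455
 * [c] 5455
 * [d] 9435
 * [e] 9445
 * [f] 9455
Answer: f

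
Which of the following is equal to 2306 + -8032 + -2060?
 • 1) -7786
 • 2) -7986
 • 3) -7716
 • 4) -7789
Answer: 1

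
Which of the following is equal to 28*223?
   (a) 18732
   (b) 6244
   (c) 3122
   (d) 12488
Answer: b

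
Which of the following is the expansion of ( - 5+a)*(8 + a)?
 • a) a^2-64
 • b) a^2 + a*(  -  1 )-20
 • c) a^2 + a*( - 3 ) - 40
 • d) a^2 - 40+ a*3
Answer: d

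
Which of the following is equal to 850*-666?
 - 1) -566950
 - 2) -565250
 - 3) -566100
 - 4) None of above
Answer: 3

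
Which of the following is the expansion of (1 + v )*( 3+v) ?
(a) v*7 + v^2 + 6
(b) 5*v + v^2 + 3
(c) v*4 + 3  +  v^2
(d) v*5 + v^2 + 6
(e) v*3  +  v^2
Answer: c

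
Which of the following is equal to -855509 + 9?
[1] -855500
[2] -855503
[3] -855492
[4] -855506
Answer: 1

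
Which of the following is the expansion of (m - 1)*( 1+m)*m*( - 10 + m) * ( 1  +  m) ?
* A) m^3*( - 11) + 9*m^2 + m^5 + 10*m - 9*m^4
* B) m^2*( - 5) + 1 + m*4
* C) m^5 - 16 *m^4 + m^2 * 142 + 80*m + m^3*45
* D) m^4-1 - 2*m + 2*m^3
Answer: A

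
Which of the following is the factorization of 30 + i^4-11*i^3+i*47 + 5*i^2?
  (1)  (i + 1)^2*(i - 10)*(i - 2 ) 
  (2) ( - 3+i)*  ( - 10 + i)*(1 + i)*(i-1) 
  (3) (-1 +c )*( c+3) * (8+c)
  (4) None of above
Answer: 4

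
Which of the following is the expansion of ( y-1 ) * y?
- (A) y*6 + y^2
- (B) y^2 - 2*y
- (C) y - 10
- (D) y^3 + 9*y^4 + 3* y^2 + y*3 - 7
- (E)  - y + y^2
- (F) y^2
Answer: E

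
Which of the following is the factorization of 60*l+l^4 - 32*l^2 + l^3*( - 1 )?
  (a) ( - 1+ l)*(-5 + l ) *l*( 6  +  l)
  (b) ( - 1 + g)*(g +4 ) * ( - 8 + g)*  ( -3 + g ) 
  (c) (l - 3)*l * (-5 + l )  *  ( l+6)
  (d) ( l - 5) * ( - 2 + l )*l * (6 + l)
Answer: d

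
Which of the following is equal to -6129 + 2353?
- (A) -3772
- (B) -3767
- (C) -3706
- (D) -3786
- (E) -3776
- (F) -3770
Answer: E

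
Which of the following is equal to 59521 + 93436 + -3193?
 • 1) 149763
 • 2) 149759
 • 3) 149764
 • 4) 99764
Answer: 3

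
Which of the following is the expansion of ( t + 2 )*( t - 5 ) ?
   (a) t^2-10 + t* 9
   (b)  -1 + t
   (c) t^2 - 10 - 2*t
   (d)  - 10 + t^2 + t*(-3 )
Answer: d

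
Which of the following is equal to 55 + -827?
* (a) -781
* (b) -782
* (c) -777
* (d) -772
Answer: d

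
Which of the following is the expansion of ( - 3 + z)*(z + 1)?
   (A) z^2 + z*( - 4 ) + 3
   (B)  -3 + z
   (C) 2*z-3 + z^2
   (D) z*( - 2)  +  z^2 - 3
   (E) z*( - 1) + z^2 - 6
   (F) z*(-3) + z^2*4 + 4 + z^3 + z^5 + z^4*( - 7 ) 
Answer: D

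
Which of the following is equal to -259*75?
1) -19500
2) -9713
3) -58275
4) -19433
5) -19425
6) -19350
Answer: 5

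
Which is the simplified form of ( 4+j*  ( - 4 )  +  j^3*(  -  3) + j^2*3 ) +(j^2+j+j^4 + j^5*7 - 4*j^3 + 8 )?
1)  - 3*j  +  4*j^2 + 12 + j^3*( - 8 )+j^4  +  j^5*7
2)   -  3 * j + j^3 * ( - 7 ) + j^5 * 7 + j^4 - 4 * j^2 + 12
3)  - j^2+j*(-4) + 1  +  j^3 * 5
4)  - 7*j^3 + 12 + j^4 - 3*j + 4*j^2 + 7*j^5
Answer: 4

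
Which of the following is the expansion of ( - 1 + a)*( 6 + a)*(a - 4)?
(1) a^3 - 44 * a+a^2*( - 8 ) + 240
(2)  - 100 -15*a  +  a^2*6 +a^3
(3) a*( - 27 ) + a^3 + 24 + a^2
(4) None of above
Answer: 4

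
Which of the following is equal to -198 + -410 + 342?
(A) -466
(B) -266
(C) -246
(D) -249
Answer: B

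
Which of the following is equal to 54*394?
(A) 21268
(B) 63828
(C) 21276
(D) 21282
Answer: C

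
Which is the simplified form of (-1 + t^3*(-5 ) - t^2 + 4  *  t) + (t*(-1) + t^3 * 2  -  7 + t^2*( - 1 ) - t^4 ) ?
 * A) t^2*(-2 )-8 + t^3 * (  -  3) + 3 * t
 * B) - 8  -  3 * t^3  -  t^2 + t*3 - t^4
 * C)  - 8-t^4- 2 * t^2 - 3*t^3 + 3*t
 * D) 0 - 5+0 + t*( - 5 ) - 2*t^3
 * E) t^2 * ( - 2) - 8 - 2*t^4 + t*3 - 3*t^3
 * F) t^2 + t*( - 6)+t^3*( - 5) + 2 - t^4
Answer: C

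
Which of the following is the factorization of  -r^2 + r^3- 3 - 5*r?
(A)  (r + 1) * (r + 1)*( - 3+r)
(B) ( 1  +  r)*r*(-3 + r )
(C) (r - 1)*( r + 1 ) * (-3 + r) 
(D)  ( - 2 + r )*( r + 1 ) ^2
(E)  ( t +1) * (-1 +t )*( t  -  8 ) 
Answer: A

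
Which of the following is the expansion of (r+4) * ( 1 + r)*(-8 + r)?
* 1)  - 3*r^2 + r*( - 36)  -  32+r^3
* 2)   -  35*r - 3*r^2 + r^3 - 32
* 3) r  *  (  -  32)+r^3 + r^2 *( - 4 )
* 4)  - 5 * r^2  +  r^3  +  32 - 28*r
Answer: 1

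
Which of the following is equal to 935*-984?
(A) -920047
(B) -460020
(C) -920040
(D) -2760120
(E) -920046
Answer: C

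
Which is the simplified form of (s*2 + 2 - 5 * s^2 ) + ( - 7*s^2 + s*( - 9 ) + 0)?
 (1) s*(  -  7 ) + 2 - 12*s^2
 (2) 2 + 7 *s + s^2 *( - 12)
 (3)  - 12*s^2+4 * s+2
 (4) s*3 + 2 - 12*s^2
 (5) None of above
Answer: 1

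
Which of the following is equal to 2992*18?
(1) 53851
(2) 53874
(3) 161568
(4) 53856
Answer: 4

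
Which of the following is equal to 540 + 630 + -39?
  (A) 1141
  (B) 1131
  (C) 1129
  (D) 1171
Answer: B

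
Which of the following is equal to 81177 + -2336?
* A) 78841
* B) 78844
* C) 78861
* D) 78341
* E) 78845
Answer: A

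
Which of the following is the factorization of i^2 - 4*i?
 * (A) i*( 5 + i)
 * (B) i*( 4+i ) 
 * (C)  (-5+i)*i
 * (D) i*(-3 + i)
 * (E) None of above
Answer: E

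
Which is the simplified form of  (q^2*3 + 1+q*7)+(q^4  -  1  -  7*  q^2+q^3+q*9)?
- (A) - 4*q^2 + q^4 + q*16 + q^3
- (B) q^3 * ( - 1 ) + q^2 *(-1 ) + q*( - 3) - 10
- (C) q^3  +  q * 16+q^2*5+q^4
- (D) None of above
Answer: A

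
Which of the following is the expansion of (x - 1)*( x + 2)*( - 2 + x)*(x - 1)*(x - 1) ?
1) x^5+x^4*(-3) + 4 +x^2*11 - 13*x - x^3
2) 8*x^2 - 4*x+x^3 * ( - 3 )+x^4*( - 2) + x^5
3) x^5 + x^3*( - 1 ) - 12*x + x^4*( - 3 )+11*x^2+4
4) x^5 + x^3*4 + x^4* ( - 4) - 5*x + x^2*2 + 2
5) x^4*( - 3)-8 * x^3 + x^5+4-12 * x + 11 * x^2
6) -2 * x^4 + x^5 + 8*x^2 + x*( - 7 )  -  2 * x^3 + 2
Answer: 3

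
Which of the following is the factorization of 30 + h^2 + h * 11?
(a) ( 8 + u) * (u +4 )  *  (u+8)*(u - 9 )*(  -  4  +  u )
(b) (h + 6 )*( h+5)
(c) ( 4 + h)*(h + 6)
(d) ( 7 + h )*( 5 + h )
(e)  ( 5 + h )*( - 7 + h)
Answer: b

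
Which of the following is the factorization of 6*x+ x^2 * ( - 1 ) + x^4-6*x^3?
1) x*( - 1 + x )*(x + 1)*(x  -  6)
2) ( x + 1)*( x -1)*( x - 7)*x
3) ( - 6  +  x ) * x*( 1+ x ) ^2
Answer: 1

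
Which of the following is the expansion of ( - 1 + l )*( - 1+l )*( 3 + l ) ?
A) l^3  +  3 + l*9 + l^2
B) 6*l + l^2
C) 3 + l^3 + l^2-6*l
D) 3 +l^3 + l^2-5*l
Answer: D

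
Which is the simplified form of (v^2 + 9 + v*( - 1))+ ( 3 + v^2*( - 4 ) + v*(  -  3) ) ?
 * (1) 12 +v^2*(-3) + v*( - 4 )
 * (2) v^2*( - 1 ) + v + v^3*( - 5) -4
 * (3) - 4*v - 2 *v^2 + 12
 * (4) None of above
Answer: 1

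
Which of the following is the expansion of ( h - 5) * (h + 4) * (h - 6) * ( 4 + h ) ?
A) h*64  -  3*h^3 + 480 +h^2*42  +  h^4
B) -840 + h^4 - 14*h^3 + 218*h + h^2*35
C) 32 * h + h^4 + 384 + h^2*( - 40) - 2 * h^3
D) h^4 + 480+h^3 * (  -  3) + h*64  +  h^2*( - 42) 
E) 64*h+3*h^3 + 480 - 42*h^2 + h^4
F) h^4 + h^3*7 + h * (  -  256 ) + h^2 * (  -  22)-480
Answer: D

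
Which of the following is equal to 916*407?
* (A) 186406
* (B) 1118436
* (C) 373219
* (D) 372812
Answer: D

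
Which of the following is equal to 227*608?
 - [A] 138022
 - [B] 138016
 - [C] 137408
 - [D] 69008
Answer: B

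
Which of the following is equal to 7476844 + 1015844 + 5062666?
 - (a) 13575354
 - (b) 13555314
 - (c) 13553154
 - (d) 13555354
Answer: d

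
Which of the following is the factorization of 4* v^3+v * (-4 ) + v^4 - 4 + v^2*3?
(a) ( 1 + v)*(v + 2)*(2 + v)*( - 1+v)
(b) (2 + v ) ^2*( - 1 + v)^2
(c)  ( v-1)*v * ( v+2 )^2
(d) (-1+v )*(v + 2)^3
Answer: a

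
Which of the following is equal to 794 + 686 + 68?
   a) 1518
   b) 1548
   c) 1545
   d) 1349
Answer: b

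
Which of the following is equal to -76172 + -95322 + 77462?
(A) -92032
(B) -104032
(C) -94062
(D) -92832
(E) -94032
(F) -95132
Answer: E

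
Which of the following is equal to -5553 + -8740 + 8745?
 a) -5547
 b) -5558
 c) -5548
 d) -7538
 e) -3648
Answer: c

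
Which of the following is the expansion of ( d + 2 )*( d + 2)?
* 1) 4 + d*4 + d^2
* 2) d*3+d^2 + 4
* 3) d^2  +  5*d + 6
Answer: 1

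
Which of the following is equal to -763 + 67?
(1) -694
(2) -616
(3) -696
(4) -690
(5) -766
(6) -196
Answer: 3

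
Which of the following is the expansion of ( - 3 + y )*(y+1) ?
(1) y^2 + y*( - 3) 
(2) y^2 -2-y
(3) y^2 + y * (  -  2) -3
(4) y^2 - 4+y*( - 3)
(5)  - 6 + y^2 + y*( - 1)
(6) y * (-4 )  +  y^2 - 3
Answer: 3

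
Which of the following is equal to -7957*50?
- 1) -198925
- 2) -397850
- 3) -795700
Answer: 2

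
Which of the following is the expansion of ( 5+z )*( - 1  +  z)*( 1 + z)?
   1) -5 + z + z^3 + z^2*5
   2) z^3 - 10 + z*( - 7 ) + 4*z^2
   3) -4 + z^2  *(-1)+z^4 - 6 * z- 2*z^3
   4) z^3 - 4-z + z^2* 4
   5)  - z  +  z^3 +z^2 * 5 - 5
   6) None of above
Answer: 5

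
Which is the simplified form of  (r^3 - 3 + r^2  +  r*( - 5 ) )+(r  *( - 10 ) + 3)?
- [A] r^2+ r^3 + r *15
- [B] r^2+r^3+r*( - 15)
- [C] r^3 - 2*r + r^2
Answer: B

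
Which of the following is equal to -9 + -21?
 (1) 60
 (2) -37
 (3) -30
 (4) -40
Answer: 3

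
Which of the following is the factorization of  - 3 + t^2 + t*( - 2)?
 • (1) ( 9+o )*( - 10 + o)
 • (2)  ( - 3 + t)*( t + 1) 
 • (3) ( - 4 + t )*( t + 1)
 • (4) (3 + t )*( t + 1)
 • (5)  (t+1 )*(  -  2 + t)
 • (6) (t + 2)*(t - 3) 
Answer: 2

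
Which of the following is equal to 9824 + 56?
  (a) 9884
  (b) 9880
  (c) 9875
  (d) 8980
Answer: b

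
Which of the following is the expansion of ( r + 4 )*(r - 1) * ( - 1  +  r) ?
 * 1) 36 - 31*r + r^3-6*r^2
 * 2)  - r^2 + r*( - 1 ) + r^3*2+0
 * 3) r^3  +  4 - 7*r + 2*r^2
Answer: 3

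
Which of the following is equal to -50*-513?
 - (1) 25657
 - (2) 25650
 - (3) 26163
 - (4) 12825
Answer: 2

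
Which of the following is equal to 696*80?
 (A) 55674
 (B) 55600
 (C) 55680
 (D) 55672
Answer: C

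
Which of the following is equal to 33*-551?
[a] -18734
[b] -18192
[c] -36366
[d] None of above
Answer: d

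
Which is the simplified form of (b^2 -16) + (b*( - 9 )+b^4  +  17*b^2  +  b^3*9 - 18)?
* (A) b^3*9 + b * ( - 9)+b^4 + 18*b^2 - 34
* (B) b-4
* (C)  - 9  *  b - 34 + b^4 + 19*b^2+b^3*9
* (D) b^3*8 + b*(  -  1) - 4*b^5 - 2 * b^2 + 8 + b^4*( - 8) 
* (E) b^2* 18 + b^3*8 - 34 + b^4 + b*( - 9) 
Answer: A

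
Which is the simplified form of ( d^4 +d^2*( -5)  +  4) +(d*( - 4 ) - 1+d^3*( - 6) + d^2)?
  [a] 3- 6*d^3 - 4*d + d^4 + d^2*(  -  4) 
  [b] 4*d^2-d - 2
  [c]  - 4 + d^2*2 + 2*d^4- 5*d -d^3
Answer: a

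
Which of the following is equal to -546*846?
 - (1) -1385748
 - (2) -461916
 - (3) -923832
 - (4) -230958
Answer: 2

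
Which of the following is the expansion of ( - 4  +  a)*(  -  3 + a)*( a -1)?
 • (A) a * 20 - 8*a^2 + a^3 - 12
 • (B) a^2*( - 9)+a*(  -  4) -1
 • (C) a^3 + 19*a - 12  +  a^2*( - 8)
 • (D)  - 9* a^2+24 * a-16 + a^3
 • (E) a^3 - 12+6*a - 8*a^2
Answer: C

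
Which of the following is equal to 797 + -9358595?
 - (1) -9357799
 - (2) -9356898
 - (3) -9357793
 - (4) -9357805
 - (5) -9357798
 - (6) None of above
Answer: 5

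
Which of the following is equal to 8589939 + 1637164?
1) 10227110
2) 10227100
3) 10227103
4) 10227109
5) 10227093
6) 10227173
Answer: 3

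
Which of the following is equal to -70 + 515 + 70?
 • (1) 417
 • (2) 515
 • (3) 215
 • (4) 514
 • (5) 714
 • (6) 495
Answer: 2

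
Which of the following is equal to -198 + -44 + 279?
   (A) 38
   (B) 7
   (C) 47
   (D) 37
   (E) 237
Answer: D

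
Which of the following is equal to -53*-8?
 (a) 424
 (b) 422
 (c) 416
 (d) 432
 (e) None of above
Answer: a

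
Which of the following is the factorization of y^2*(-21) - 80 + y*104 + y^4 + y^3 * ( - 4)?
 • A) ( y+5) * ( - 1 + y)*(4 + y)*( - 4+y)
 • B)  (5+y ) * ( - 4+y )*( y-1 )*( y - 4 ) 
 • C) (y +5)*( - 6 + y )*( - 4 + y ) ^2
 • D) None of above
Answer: B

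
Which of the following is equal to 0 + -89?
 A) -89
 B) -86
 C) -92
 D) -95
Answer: A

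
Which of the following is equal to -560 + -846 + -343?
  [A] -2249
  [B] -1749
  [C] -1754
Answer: B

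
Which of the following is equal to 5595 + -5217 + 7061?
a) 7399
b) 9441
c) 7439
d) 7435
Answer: c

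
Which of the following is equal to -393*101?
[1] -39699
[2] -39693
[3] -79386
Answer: 2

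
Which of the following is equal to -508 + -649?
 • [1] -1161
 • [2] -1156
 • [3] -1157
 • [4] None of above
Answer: 3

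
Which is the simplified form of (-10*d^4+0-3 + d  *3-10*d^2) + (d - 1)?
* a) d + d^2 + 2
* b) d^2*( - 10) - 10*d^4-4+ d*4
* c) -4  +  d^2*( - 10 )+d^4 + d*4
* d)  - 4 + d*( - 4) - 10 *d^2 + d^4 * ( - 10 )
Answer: b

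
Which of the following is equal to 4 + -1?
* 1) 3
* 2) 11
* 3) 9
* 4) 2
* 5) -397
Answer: 1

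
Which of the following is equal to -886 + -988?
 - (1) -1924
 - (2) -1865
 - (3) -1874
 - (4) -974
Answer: 3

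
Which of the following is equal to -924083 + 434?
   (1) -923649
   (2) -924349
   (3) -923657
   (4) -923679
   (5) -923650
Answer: 1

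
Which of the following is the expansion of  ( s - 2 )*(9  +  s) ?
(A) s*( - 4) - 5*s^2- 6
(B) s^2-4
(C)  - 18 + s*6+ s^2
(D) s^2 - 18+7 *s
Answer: D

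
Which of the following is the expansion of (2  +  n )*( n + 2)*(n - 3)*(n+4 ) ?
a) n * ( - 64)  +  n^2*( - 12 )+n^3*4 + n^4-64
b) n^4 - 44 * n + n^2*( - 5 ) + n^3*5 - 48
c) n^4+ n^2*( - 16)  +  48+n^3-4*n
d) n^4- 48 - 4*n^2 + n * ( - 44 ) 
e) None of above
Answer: e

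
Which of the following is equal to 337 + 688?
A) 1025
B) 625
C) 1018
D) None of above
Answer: A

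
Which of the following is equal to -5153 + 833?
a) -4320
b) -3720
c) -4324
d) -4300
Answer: a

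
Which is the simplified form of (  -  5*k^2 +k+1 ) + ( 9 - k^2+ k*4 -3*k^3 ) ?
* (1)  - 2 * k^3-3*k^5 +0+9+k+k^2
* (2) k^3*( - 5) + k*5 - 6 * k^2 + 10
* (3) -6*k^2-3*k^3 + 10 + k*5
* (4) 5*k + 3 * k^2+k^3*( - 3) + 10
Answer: 3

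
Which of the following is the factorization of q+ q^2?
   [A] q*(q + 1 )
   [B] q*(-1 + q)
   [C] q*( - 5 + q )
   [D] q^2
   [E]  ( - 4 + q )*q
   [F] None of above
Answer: A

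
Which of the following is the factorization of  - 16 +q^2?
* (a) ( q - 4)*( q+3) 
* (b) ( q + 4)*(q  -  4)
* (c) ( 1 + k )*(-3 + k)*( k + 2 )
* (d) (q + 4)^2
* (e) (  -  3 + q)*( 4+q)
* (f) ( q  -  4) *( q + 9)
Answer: b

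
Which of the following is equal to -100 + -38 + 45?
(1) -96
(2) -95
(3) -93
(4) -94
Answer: 3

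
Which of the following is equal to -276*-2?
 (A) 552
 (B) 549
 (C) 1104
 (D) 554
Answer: A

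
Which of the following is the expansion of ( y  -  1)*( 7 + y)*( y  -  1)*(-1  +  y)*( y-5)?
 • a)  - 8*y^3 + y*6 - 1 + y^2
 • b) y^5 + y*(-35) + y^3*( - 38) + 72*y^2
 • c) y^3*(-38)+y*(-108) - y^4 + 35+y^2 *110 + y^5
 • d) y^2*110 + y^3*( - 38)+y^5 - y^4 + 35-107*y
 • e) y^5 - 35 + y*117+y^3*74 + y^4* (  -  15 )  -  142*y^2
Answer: d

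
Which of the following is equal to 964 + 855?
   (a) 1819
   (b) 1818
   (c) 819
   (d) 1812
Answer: a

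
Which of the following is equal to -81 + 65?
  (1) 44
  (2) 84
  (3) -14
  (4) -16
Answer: 4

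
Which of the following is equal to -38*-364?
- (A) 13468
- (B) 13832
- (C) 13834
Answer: B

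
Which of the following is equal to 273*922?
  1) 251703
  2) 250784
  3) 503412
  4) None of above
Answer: 4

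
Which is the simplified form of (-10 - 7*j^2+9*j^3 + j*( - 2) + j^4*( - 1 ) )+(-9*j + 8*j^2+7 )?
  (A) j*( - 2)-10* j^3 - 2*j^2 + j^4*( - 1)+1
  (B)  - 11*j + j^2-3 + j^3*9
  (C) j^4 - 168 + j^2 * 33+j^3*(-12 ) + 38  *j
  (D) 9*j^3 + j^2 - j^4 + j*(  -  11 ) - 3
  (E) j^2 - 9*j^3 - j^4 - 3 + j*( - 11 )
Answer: D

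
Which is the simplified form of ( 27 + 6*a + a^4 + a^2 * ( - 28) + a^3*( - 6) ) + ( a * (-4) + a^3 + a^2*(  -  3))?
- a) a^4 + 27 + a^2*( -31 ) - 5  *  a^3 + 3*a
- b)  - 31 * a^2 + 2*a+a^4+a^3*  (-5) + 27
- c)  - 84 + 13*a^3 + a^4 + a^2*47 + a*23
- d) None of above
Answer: b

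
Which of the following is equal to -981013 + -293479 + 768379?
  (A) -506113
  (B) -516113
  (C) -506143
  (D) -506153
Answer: A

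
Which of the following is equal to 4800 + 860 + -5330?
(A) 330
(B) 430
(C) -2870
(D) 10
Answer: A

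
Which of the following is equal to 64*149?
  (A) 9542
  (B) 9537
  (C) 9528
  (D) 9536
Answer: D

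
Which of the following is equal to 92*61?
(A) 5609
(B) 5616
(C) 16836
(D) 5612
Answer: D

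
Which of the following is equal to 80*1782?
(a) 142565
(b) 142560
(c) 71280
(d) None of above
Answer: b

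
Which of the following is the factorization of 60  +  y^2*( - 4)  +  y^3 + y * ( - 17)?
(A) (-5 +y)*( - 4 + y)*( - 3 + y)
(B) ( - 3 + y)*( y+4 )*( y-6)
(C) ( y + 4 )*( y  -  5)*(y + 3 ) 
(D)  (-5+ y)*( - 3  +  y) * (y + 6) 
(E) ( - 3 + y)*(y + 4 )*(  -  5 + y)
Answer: E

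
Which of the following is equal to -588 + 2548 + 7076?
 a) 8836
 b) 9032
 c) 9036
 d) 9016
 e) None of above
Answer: c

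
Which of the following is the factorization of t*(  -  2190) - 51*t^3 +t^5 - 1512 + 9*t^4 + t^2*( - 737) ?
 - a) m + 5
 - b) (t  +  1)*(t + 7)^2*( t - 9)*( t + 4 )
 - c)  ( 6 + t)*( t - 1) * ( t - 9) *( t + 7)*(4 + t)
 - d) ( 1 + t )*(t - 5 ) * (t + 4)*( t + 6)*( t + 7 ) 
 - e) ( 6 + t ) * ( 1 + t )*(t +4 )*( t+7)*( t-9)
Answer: e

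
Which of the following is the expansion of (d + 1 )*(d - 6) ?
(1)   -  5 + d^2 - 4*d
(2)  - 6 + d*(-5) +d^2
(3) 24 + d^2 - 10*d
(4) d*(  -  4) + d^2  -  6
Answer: 2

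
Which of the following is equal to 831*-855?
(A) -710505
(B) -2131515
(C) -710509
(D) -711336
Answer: A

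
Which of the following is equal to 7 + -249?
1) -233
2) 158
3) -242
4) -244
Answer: 3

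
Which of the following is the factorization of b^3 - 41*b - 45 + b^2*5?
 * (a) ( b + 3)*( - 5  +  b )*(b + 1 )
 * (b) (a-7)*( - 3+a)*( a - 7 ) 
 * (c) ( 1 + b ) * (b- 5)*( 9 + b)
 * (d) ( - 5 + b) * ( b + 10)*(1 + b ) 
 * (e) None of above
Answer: c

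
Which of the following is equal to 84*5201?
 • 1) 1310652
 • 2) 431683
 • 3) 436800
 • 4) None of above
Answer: 4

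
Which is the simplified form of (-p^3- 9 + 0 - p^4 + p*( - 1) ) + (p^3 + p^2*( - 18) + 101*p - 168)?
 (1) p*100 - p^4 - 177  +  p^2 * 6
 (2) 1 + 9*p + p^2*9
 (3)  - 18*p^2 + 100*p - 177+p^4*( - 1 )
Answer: 3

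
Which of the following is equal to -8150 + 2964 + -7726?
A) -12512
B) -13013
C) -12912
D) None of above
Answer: C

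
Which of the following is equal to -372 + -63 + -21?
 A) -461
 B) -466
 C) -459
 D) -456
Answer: D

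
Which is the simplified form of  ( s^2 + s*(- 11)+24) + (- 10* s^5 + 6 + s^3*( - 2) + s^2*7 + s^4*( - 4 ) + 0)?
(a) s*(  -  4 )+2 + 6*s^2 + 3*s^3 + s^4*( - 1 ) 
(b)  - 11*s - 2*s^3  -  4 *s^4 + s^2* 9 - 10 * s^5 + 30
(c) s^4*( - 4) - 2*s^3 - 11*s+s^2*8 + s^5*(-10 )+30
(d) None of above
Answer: c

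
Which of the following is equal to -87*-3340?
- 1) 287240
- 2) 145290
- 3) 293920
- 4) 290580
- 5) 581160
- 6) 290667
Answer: 4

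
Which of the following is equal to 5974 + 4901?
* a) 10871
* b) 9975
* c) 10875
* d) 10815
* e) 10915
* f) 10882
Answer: c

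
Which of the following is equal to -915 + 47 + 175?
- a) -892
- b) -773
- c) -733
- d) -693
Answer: d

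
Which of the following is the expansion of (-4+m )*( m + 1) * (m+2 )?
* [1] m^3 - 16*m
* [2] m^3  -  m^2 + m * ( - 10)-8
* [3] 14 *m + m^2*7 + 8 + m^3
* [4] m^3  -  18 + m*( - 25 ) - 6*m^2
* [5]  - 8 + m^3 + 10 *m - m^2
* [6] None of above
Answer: 2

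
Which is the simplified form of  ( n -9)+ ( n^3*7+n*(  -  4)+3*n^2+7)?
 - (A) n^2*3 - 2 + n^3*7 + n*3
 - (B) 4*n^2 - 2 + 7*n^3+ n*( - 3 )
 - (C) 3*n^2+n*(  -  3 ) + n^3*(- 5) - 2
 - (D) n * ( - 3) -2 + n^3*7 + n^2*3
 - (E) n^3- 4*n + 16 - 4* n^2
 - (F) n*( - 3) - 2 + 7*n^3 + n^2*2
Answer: D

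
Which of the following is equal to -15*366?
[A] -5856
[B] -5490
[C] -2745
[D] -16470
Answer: B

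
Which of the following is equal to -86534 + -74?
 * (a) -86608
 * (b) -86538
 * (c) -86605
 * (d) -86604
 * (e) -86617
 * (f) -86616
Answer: a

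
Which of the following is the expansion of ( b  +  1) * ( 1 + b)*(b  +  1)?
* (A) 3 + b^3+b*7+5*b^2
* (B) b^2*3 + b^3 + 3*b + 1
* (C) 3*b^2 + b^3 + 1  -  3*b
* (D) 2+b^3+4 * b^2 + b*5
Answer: B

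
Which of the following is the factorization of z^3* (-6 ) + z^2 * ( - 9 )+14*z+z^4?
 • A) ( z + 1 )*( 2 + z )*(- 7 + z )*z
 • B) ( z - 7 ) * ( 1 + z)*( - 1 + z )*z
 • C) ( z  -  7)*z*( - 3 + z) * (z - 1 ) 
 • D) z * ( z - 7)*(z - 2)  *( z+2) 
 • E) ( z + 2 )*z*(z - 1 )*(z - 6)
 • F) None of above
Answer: F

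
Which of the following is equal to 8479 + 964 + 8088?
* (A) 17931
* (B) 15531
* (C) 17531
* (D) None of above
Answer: C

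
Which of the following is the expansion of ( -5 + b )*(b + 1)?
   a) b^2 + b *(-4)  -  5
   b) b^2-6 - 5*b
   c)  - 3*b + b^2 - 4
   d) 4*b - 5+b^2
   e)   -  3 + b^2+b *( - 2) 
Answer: a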